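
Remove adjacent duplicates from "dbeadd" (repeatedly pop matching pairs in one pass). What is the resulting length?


Input: dbeadd
Stack-based adjacent duplicate removal:
  Read 'd': push. Stack: d
  Read 'b': push. Stack: db
  Read 'e': push. Stack: dbe
  Read 'a': push. Stack: dbea
  Read 'd': push. Stack: dbead
  Read 'd': matches stack top 'd' => pop. Stack: dbea
Final stack: "dbea" (length 4)

4


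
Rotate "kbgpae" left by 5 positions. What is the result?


Input: "kbgpae", rotate left by 5
First 5 characters: "kbgpa"
Remaining characters: "e"
Concatenate remaining + first: "e" + "kbgpa" = "ekbgpa"

ekbgpa


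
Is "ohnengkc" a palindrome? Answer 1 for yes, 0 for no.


Input: ohnengkc
Reversed: ckgnenho
  Compare pos 0 ('o') with pos 7 ('c'): MISMATCH
  Compare pos 1 ('h') with pos 6 ('k'): MISMATCH
  Compare pos 2 ('n') with pos 5 ('g'): MISMATCH
  Compare pos 3 ('e') with pos 4 ('n'): MISMATCH
Result: not a palindrome

0


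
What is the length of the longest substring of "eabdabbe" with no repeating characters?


Input: "eabdabbe"
Sliding window (track last position of each char):
  Position 0 ('e'): window [0,0] length 1 -- new best
  Position 1 ('a'): window [0,1] length 2 -- new best
  Position 2 ('b'): window [0,2] length 3 -- new best
  Position 3 ('d'): window [0,3] length 4 -- new best
  Position 4 ('a'): repeat (last at 1), move window start to 2
  Position 4 ('a'): window [2,4] length 3
  Position 5 ('b'): repeat (last at 2), move window start to 3
  Position 5 ('b'): window [3,5] length 3
  Position 6 ('b'): repeat (last at 5), move window start to 6
  Position 6 ('b'): window [6,6] length 1
  Position 7 ('e'): window [6,7] length 2
Longest substring with no repeats: "eabd" with length 4

4


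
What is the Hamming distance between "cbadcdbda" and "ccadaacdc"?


Comparing "cbadcdbda" and "ccadaacdc" position by position:
  Position 0: 'c' vs 'c' => same
  Position 1: 'b' vs 'c' => differ
  Position 2: 'a' vs 'a' => same
  Position 3: 'd' vs 'd' => same
  Position 4: 'c' vs 'a' => differ
  Position 5: 'd' vs 'a' => differ
  Position 6: 'b' vs 'c' => differ
  Position 7: 'd' vs 'd' => same
  Position 8: 'a' vs 'c' => differ
Total differences (Hamming distance): 5

5


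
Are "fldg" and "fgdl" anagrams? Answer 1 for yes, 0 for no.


Strings: "fldg", "fgdl"
Sorted first:  dfgl
Sorted second: dfgl
Sorted forms match => anagrams

1


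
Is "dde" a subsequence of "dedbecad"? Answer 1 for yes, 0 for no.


Check if "dde" is a subsequence of "dedbecad"
Greedy scan:
  Position 0 ('d'): matches sub[0] = 'd'
  Position 1 ('e'): no match needed
  Position 2 ('d'): matches sub[1] = 'd'
  Position 3 ('b'): no match needed
  Position 4 ('e'): matches sub[2] = 'e'
  Position 5 ('c'): no match needed
  Position 6 ('a'): no match needed
  Position 7 ('d'): no match needed
All 3 characters matched => is a subsequence

1


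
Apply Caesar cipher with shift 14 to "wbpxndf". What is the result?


Caesar cipher: shift "wbpxndf" by 14
  'w' (pos 22) + 14 = pos 10 = 'k'
  'b' (pos 1) + 14 = pos 15 = 'p'
  'p' (pos 15) + 14 = pos 3 = 'd'
  'x' (pos 23) + 14 = pos 11 = 'l'
  'n' (pos 13) + 14 = pos 1 = 'b'
  'd' (pos 3) + 14 = pos 17 = 'r'
  'f' (pos 5) + 14 = pos 19 = 't'
Result: kpdlbrt

kpdlbrt


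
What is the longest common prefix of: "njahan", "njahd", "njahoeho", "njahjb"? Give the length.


Words: njahan, njahd, njahoeho, njahjb
  Position 0: all 'n' => match
  Position 1: all 'j' => match
  Position 2: all 'a' => match
  Position 3: all 'h' => match
  Position 4: ('a', 'd', 'o', 'j') => mismatch, stop
LCP = "njah" (length 4)

4


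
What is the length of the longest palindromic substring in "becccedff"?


Input: "becccedff"
Checking substrings for palindromes:
  [1:6] "eccce" (len 5) => palindrome
  [2:5] "ccc" (len 3) => palindrome
  [2:4] "cc" (len 2) => palindrome
  [3:5] "cc" (len 2) => palindrome
  [7:9] "ff" (len 2) => palindrome
Longest palindromic substring: "eccce" with length 5

5


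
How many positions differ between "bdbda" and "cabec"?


Comparing "bdbda" and "cabec" position by position:
  Position 0: 'b' vs 'c' => DIFFER
  Position 1: 'd' vs 'a' => DIFFER
  Position 2: 'b' vs 'b' => same
  Position 3: 'd' vs 'e' => DIFFER
  Position 4: 'a' vs 'c' => DIFFER
Positions that differ: 4

4


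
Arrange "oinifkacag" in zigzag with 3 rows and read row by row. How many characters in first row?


Zigzag "oinifkacag" into 3 rows:
Placing characters:
  'o' => row 0
  'i' => row 1
  'n' => row 2
  'i' => row 1
  'f' => row 0
  'k' => row 1
  'a' => row 2
  'c' => row 1
  'a' => row 0
  'g' => row 1
Rows:
  Row 0: "ofa"
  Row 1: "iikcg"
  Row 2: "na"
First row length: 3

3


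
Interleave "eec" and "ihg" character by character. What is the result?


Interleaving "eec" and "ihg":
  Position 0: 'e' from first, 'i' from second => "ei"
  Position 1: 'e' from first, 'h' from second => "eh"
  Position 2: 'c' from first, 'g' from second => "cg"
Result: eiehcg

eiehcg


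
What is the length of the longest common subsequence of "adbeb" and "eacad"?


LCS of "adbeb" and "eacad"
DP table:
           e    a    c    a    d
      0    0    0    0    0    0
  a   0    0    1    1    1    1
  d   0    0    1    1    1    2
  b   0    0    1    1    1    2
  e   0    1    1    1    1    2
  b   0    1    1    1    1    2
LCS length = dp[5][5] = 2

2


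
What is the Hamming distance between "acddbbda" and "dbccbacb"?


Comparing "acddbbda" and "dbccbacb" position by position:
  Position 0: 'a' vs 'd' => differ
  Position 1: 'c' vs 'b' => differ
  Position 2: 'd' vs 'c' => differ
  Position 3: 'd' vs 'c' => differ
  Position 4: 'b' vs 'b' => same
  Position 5: 'b' vs 'a' => differ
  Position 6: 'd' vs 'c' => differ
  Position 7: 'a' vs 'b' => differ
Total differences (Hamming distance): 7

7


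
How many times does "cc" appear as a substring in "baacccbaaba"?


Searching for "cc" in "baacccbaaba"
Scanning each position:
  Position 0: "ba" => no
  Position 1: "aa" => no
  Position 2: "ac" => no
  Position 3: "cc" => MATCH
  Position 4: "cc" => MATCH
  Position 5: "cb" => no
  Position 6: "ba" => no
  Position 7: "aa" => no
  Position 8: "ab" => no
  Position 9: "ba" => no
Total occurrences: 2

2


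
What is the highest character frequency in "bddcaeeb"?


Input: bddcaeeb
Character counts:
  'a': 1
  'b': 2
  'c': 1
  'd': 2
  'e': 2
Maximum frequency: 2

2


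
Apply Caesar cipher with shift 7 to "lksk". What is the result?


Caesar cipher: shift "lksk" by 7
  'l' (pos 11) + 7 = pos 18 = 's'
  'k' (pos 10) + 7 = pos 17 = 'r'
  's' (pos 18) + 7 = pos 25 = 'z'
  'k' (pos 10) + 7 = pos 17 = 'r'
Result: srzr

srzr


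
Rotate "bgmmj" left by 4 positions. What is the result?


Input: "bgmmj", rotate left by 4
First 4 characters: "bgmm"
Remaining characters: "j"
Concatenate remaining + first: "j" + "bgmm" = "jbgmm"

jbgmm


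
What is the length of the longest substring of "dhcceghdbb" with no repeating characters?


Input: "dhcceghdbb"
Sliding window (track last position of each char):
  Position 0 ('d'): window [0,0] length 1 -- new best
  Position 1 ('h'): window [0,1] length 2 -- new best
  Position 2 ('c'): window [0,2] length 3 -- new best
  Position 3 ('c'): repeat (last at 2), move window start to 3
  Position 3 ('c'): window [3,3] length 1
  Position 4 ('e'): window [3,4] length 2
  Position 5 ('g'): window [3,5] length 3
  Position 6 ('h'): window [3,6] length 4 -- new best
  Position 7 ('d'): window [3,7] length 5 -- new best
  Position 8 ('b'): window [3,8] length 6 -- new best
  Position 9 ('b'): repeat (last at 8), move window start to 9
  Position 9 ('b'): window [9,9] length 1
Longest substring with no repeats: "ceghdb" with length 6

6


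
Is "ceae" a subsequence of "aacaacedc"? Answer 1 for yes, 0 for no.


Check if "ceae" is a subsequence of "aacaacedc"
Greedy scan:
  Position 0 ('a'): no match needed
  Position 1 ('a'): no match needed
  Position 2 ('c'): matches sub[0] = 'c'
  Position 3 ('a'): no match needed
  Position 4 ('a'): no match needed
  Position 5 ('c'): no match needed
  Position 6 ('e'): matches sub[1] = 'e'
  Position 7 ('d'): no match needed
  Position 8 ('c'): no match needed
Only matched 2/4 characters => not a subsequence

0


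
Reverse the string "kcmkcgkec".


Input: kcmkcgkec
Reading characters right to left:
  Position 8: 'c'
  Position 7: 'e'
  Position 6: 'k'
  Position 5: 'g'
  Position 4: 'c'
  Position 3: 'k'
  Position 2: 'm'
  Position 1: 'c'
  Position 0: 'k'
Reversed: cekgckmck

cekgckmck


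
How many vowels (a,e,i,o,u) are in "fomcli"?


Input: fomcli
Checking each character:
  'f' at position 0: consonant
  'o' at position 1: vowel (running total: 1)
  'm' at position 2: consonant
  'c' at position 3: consonant
  'l' at position 4: consonant
  'i' at position 5: vowel (running total: 2)
Total vowels: 2

2


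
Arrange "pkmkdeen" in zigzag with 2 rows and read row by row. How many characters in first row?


Zigzag "pkmkdeen" into 2 rows:
Placing characters:
  'p' => row 0
  'k' => row 1
  'm' => row 0
  'k' => row 1
  'd' => row 0
  'e' => row 1
  'e' => row 0
  'n' => row 1
Rows:
  Row 0: "pmde"
  Row 1: "kken"
First row length: 4

4


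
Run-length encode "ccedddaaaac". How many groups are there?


Input: ccedddaaaac
Scanning for consecutive runs:
  Group 1: 'c' x 2 (positions 0-1)
  Group 2: 'e' x 1 (positions 2-2)
  Group 3: 'd' x 3 (positions 3-5)
  Group 4: 'a' x 4 (positions 6-9)
  Group 5: 'c' x 1 (positions 10-10)
Total groups: 5

5


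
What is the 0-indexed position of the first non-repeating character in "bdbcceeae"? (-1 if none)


Input: bdbcceeae
Character frequencies:
  'a': 1
  'b': 2
  'c': 2
  'd': 1
  'e': 3
Scanning left to right for freq == 1:
  Position 0 ('b'): freq=2, skip
  Position 1 ('d'): unique! => answer = 1

1


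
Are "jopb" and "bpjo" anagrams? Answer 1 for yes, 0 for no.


Strings: "jopb", "bpjo"
Sorted first:  bjop
Sorted second: bjop
Sorted forms match => anagrams

1


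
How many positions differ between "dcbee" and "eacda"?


Comparing "dcbee" and "eacda" position by position:
  Position 0: 'd' vs 'e' => DIFFER
  Position 1: 'c' vs 'a' => DIFFER
  Position 2: 'b' vs 'c' => DIFFER
  Position 3: 'e' vs 'd' => DIFFER
  Position 4: 'e' vs 'a' => DIFFER
Positions that differ: 5

5


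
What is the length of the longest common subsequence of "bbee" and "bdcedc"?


LCS of "bbee" and "bdcedc"
DP table:
           b    d    c    e    d    c
      0    0    0    0    0    0    0
  b   0    1    1    1    1    1    1
  b   0    1    1    1    1    1    1
  e   0    1    1    1    2    2    2
  e   0    1    1    1    2    2    2
LCS length = dp[4][6] = 2

2


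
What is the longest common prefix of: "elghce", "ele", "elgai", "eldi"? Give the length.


Words: elghce, ele, elgai, eldi
  Position 0: all 'e' => match
  Position 1: all 'l' => match
  Position 2: ('g', 'e', 'g', 'd') => mismatch, stop
LCP = "el" (length 2)

2


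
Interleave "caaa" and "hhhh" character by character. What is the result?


Interleaving "caaa" and "hhhh":
  Position 0: 'c' from first, 'h' from second => "ch"
  Position 1: 'a' from first, 'h' from second => "ah"
  Position 2: 'a' from first, 'h' from second => "ah"
  Position 3: 'a' from first, 'h' from second => "ah"
Result: chahahah

chahahah


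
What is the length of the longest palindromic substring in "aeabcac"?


Input: "aeabcac"
Checking substrings for palindromes:
  [0:3] "aea" (len 3) => palindrome
  [4:7] "cac" (len 3) => palindrome
Longest palindromic substring: "aea" with length 3

3


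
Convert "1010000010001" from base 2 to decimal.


Input: "1010000010001" in base 2
Positional expansion:
  Digit '1' (value 1) x 2^12 = 4096
  Digit '0' (value 0) x 2^11 = 0
  Digit '1' (value 1) x 2^10 = 1024
  Digit '0' (value 0) x 2^9 = 0
  Digit '0' (value 0) x 2^8 = 0
  Digit '0' (value 0) x 2^7 = 0
  Digit '0' (value 0) x 2^6 = 0
  Digit '0' (value 0) x 2^5 = 0
  Digit '1' (value 1) x 2^4 = 16
  Digit '0' (value 0) x 2^3 = 0
  Digit '0' (value 0) x 2^2 = 0
  Digit '0' (value 0) x 2^1 = 0
  Digit '1' (value 1) x 2^0 = 1
Sum = 5137

5137


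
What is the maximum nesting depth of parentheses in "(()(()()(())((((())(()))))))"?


Input: "(()(()()(())((((())(()))))))"
Tracking depth:
  Position 0 '(': depth becomes 1
  Position 1 '(': depth becomes 2
  Position 2 ')': depth becomes 1
  Position 3 '(': depth becomes 2
  Position 4 '(': depth becomes 3
  Position 5 ')': depth becomes 2
  Position 6 '(': depth becomes 3
  Position 7 ')': depth becomes 2
  Position 8 '(': depth becomes 3
  Position 9 '(': depth becomes 4
  Position 10 ')': depth becomes 3
  Position 11 ')': depth becomes 2
  Position 12 '(': depth becomes 3
  Position 13 '(': depth becomes 4
  Position 14 '(': depth becomes 5
  Position 15 '(': depth becomes 6
  Position 16 '(': depth becomes 7
  Position 17 ')': depth becomes 6
  Position 18 ')': depth becomes 5
  Position 19 '(': depth becomes 6
  Position 20 '(': depth becomes 7
  Position 21 ')': depth becomes 6
  Position 22 ')': depth becomes 5
  Position 23 ')': depth becomes 4
  Position 24 ')': depth becomes 3
  Position 25 ')': depth becomes 2
  Position 26 ')': depth becomes 1
  Position 27 ')': depth becomes 0
Maximum depth reached: 7

7


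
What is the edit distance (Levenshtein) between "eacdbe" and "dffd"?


Computing edit distance: "eacdbe" -> "dffd"
DP table:
           d    f    f    d
      0    1    2    3    4
  e   1    1    2    3    4
  a   2    2    2    3    4
  c   3    3    3    3    4
  d   4    3    4    4    3
  b   5    4    4    5    4
  e   6    5    5    5    5
Edit distance = dp[6][4] = 5

5


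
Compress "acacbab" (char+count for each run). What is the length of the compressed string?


Input: acacbab
Runs:
  'a' x 1 => "a1"
  'c' x 1 => "c1"
  'a' x 1 => "a1"
  'c' x 1 => "c1"
  'b' x 1 => "b1"
  'a' x 1 => "a1"
  'b' x 1 => "b1"
Compressed: "a1c1a1c1b1a1b1"
Compressed length: 14

14


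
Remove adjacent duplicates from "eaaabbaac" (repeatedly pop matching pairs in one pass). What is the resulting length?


Input: eaaabbaac
Stack-based adjacent duplicate removal:
  Read 'e': push. Stack: e
  Read 'a': push. Stack: ea
  Read 'a': matches stack top 'a' => pop. Stack: e
  Read 'a': push. Stack: ea
  Read 'b': push. Stack: eab
  Read 'b': matches stack top 'b' => pop. Stack: ea
  Read 'a': matches stack top 'a' => pop. Stack: e
  Read 'a': push. Stack: ea
  Read 'c': push. Stack: eac
Final stack: "eac" (length 3)

3


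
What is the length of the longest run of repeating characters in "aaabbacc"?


Input: "aaabbacc"
Scanning for longest run:
  Position 1 ('a'): continues run of 'a', length=2
  Position 2 ('a'): continues run of 'a', length=3
  Position 3 ('b'): new char, reset run to 1
  Position 4 ('b'): continues run of 'b', length=2
  Position 5 ('a'): new char, reset run to 1
  Position 6 ('c'): new char, reset run to 1
  Position 7 ('c'): continues run of 'c', length=2
Longest run: 'a' with length 3

3


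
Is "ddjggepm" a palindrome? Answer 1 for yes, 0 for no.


Input: ddjggepm
Reversed: mpeggjdd
  Compare pos 0 ('d') with pos 7 ('m'): MISMATCH
  Compare pos 1 ('d') with pos 6 ('p'): MISMATCH
  Compare pos 2 ('j') with pos 5 ('e'): MISMATCH
  Compare pos 3 ('g') with pos 4 ('g'): match
Result: not a palindrome

0


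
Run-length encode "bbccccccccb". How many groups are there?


Input: bbccccccccb
Scanning for consecutive runs:
  Group 1: 'b' x 2 (positions 0-1)
  Group 2: 'c' x 8 (positions 2-9)
  Group 3: 'b' x 1 (positions 10-10)
Total groups: 3

3


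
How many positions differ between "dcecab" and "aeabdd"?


Comparing "dcecab" and "aeabdd" position by position:
  Position 0: 'd' vs 'a' => DIFFER
  Position 1: 'c' vs 'e' => DIFFER
  Position 2: 'e' vs 'a' => DIFFER
  Position 3: 'c' vs 'b' => DIFFER
  Position 4: 'a' vs 'd' => DIFFER
  Position 5: 'b' vs 'd' => DIFFER
Positions that differ: 6

6


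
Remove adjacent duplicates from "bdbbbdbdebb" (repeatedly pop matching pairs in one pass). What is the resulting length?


Input: bdbbbdbdebb
Stack-based adjacent duplicate removal:
  Read 'b': push. Stack: b
  Read 'd': push. Stack: bd
  Read 'b': push. Stack: bdb
  Read 'b': matches stack top 'b' => pop. Stack: bd
  Read 'b': push. Stack: bdb
  Read 'd': push. Stack: bdbd
  Read 'b': push. Stack: bdbdb
  Read 'd': push. Stack: bdbdbd
  Read 'e': push. Stack: bdbdbde
  Read 'b': push. Stack: bdbdbdeb
  Read 'b': matches stack top 'b' => pop. Stack: bdbdbde
Final stack: "bdbdbde" (length 7)

7


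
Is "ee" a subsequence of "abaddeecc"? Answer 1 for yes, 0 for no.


Check if "ee" is a subsequence of "abaddeecc"
Greedy scan:
  Position 0 ('a'): no match needed
  Position 1 ('b'): no match needed
  Position 2 ('a'): no match needed
  Position 3 ('d'): no match needed
  Position 4 ('d'): no match needed
  Position 5 ('e'): matches sub[0] = 'e'
  Position 6 ('e'): matches sub[1] = 'e'
  Position 7 ('c'): no match needed
  Position 8 ('c'): no match needed
All 2 characters matched => is a subsequence

1


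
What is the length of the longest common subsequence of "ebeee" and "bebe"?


LCS of "ebeee" and "bebe"
DP table:
           b    e    b    e
      0    0    0    0    0
  e   0    0    1    1    1
  b   0    1    1    2    2
  e   0    1    2    2    3
  e   0    1    2    2    3
  e   0    1    2    2    3
LCS length = dp[5][4] = 3

3


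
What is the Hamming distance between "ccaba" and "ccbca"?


Comparing "ccaba" and "ccbca" position by position:
  Position 0: 'c' vs 'c' => same
  Position 1: 'c' vs 'c' => same
  Position 2: 'a' vs 'b' => differ
  Position 3: 'b' vs 'c' => differ
  Position 4: 'a' vs 'a' => same
Total differences (Hamming distance): 2

2


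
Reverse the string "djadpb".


Input: djadpb
Reading characters right to left:
  Position 5: 'b'
  Position 4: 'p'
  Position 3: 'd'
  Position 2: 'a'
  Position 1: 'j'
  Position 0: 'd'
Reversed: bpdajd

bpdajd


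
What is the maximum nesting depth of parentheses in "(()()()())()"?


Input: "(()()()())()"
Tracking depth:
  Position 0 '(': depth becomes 1
  Position 1 '(': depth becomes 2
  Position 2 ')': depth becomes 1
  Position 3 '(': depth becomes 2
  Position 4 ')': depth becomes 1
  Position 5 '(': depth becomes 2
  Position 6 ')': depth becomes 1
  Position 7 '(': depth becomes 2
  Position 8 ')': depth becomes 1
  Position 9 ')': depth becomes 0
  Position 10 '(': depth becomes 1
  Position 11 ')': depth becomes 0
Maximum depth reached: 2

2


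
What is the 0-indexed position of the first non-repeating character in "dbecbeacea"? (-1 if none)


Input: dbecbeacea
Character frequencies:
  'a': 2
  'b': 2
  'c': 2
  'd': 1
  'e': 3
Scanning left to right for freq == 1:
  Position 0 ('d'): unique! => answer = 0

0


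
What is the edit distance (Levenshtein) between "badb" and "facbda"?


Computing edit distance: "badb" -> "facbda"
DP table:
           f    a    c    b    d    a
      0    1    2    3    4    5    6
  b   1    1    2    3    3    4    5
  a   2    2    1    2    3    4    4
  d   3    3    2    2    3    3    4
  b   4    4    3    3    2    3    4
Edit distance = dp[4][6] = 4

4


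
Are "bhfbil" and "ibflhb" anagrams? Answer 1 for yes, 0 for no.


Strings: "bhfbil", "ibflhb"
Sorted first:  bbfhil
Sorted second: bbfhil
Sorted forms match => anagrams

1


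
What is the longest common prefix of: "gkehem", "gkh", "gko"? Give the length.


Words: gkehem, gkh, gko
  Position 0: all 'g' => match
  Position 1: all 'k' => match
  Position 2: ('e', 'h', 'o') => mismatch, stop
LCP = "gk" (length 2)

2


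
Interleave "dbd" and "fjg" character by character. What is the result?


Interleaving "dbd" and "fjg":
  Position 0: 'd' from first, 'f' from second => "df"
  Position 1: 'b' from first, 'j' from second => "bj"
  Position 2: 'd' from first, 'g' from second => "dg"
Result: dfbjdg

dfbjdg


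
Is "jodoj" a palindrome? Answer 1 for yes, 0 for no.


Input: jodoj
Reversed: jodoj
  Compare pos 0 ('j') with pos 4 ('j'): match
  Compare pos 1 ('o') with pos 3 ('o'): match
Result: palindrome

1


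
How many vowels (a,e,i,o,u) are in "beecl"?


Input: beecl
Checking each character:
  'b' at position 0: consonant
  'e' at position 1: vowel (running total: 1)
  'e' at position 2: vowel (running total: 2)
  'c' at position 3: consonant
  'l' at position 4: consonant
Total vowels: 2

2


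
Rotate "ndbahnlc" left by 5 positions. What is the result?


Input: "ndbahnlc", rotate left by 5
First 5 characters: "ndbah"
Remaining characters: "nlc"
Concatenate remaining + first: "nlc" + "ndbah" = "nlcndbah"

nlcndbah


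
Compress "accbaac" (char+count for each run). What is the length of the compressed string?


Input: accbaac
Runs:
  'a' x 1 => "a1"
  'c' x 2 => "c2"
  'b' x 1 => "b1"
  'a' x 2 => "a2"
  'c' x 1 => "c1"
Compressed: "a1c2b1a2c1"
Compressed length: 10

10


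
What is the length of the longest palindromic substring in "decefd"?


Input: "decefd"
Checking substrings for palindromes:
  [1:4] "ece" (len 3) => palindrome
Longest palindromic substring: "ece" with length 3

3


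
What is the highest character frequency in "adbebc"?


Input: adbebc
Character counts:
  'a': 1
  'b': 2
  'c': 1
  'd': 1
  'e': 1
Maximum frequency: 2

2


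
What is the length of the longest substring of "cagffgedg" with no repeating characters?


Input: "cagffgedg"
Sliding window (track last position of each char):
  Position 0 ('c'): window [0,0] length 1 -- new best
  Position 1 ('a'): window [0,1] length 2 -- new best
  Position 2 ('g'): window [0,2] length 3 -- new best
  Position 3 ('f'): window [0,3] length 4 -- new best
  Position 4 ('f'): repeat (last at 3), move window start to 4
  Position 4 ('f'): window [4,4] length 1
  Position 5 ('g'): window [4,5] length 2
  Position 6 ('e'): window [4,6] length 3
  Position 7 ('d'): window [4,7] length 4
  Position 8 ('g'): repeat (last at 5), move window start to 6
  Position 8 ('g'): window [6,8] length 3
Longest substring with no repeats: "cagf" with length 4

4


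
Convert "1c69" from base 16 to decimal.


Input: "1c69" in base 16
Positional expansion:
  Digit '1' (value 1) x 16^3 = 4096
  Digit 'c' (value 12) x 16^2 = 3072
  Digit '6' (value 6) x 16^1 = 96
  Digit '9' (value 9) x 16^0 = 9
Sum = 7273

7273


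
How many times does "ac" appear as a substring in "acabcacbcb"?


Searching for "ac" in "acabcacbcb"
Scanning each position:
  Position 0: "ac" => MATCH
  Position 1: "ca" => no
  Position 2: "ab" => no
  Position 3: "bc" => no
  Position 4: "ca" => no
  Position 5: "ac" => MATCH
  Position 6: "cb" => no
  Position 7: "bc" => no
  Position 8: "cb" => no
Total occurrences: 2

2


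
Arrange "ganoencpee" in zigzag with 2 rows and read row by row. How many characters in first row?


Zigzag "ganoencpee" into 2 rows:
Placing characters:
  'g' => row 0
  'a' => row 1
  'n' => row 0
  'o' => row 1
  'e' => row 0
  'n' => row 1
  'c' => row 0
  'p' => row 1
  'e' => row 0
  'e' => row 1
Rows:
  Row 0: "gnece"
  Row 1: "aonpe"
First row length: 5

5


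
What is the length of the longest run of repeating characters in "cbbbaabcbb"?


Input: "cbbbaabcbb"
Scanning for longest run:
  Position 1 ('b'): new char, reset run to 1
  Position 2 ('b'): continues run of 'b', length=2
  Position 3 ('b'): continues run of 'b', length=3
  Position 4 ('a'): new char, reset run to 1
  Position 5 ('a'): continues run of 'a', length=2
  Position 6 ('b'): new char, reset run to 1
  Position 7 ('c'): new char, reset run to 1
  Position 8 ('b'): new char, reset run to 1
  Position 9 ('b'): continues run of 'b', length=2
Longest run: 'b' with length 3

3


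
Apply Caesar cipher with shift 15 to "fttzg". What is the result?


Caesar cipher: shift "fttzg" by 15
  'f' (pos 5) + 15 = pos 20 = 'u'
  't' (pos 19) + 15 = pos 8 = 'i'
  't' (pos 19) + 15 = pos 8 = 'i'
  'z' (pos 25) + 15 = pos 14 = 'o'
  'g' (pos 6) + 15 = pos 21 = 'v'
Result: uiiov

uiiov


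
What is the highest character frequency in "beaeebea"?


Input: beaeebea
Character counts:
  'a': 2
  'b': 2
  'e': 4
Maximum frequency: 4

4


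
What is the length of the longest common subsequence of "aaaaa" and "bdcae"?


LCS of "aaaaa" and "bdcae"
DP table:
           b    d    c    a    e
      0    0    0    0    0    0
  a   0    0    0    0    1    1
  a   0    0    0    0    1    1
  a   0    0    0    0    1    1
  a   0    0    0    0    1    1
  a   0    0    0    0    1    1
LCS length = dp[5][5] = 1

1


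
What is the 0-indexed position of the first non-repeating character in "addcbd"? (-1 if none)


Input: addcbd
Character frequencies:
  'a': 1
  'b': 1
  'c': 1
  'd': 3
Scanning left to right for freq == 1:
  Position 0 ('a'): unique! => answer = 0

0


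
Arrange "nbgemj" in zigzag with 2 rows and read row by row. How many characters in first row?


Zigzag "nbgemj" into 2 rows:
Placing characters:
  'n' => row 0
  'b' => row 1
  'g' => row 0
  'e' => row 1
  'm' => row 0
  'j' => row 1
Rows:
  Row 0: "ngm"
  Row 1: "bej"
First row length: 3

3


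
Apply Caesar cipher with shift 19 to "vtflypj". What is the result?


Caesar cipher: shift "vtflypj" by 19
  'v' (pos 21) + 19 = pos 14 = 'o'
  't' (pos 19) + 19 = pos 12 = 'm'
  'f' (pos 5) + 19 = pos 24 = 'y'
  'l' (pos 11) + 19 = pos 4 = 'e'
  'y' (pos 24) + 19 = pos 17 = 'r'
  'p' (pos 15) + 19 = pos 8 = 'i'
  'j' (pos 9) + 19 = pos 2 = 'c'
Result: omyeric

omyeric


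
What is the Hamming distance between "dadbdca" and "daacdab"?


Comparing "dadbdca" and "daacdab" position by position:
  Position 0: 'd' vs 'd' => same
  Position 1: 'a' vs 'a' => same
  Position 2: 'd' vs 'a' => differ
  Position 3: 'b' vs 'c' => differ
  Position 4: 'd' vs 'd' => same
  Position 5: 'c' vs 'a' => differ
  Position 6: 'a' vs 'b' => differ
Total differences (Hamming distance): 4

4


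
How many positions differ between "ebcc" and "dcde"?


Comparing "ebcc" and "dcde" position by position:
  Position 0: 'e' vs 'd' => DIFFER
  Position 1: 'b' vs 'c' => DIFFER
  Position 2: 'c' vs 'd' => DIFFER
  Position 3: 'c' vs 'e' => DIFFER
Positions that differ: 4

4


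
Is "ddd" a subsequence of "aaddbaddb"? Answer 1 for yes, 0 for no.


Check if "ddd" is a subsequence of "aaddbaddb"
Greedy scan:
  Position 0 ('a'): no match needed
  Position 1 ('a'): no match needed
  Position 2 ('d'): matches sub[0] = 'd'
  Position 3 ('d'): matches sub[1] = 'd'
  Position 4 ('b'): no match needed
  Position 5 ('a'): no match needed
  Position 6 ('d'): matches sub[2] = 'd'
  Position 7 ('d'): no match needed
  Position 8 ('b'): no match needed
All 3 characters matched => is a subsequence

1


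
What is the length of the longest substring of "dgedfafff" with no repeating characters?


Input: "dgedfafff"
Sliding window (track last position of each char):
  Position 0 ('d'): window [0,0] length 1 -- new best
  Position 1 ('g'): window [0,1] length 2 -- new best
  Position 2 ('e'): window [0,2] length 3 -- new best
  Position 3 ('d'): repeat (last at 0), move window start to 1
  Position 3 ('d'): window [1,3] length 3
  Position 4 ('f'): window [1,4] length 4 -- new best
  Position 5 ('a'): window [1,5] length 5 -- new best
  Position 6 ('f'): repeat (last at 4), move window start to 5
  Position 6 ('f'): window [5,6] length 2
  Position 7 ('f'): repeat (last at 6), move window start to 7
  Position 7 ('f'): window [7,7] length 1
  Position 8 ('f'): repeat (last at 7), move window start to 8
  Position 8 ('f'): window [8,8] length 1
Longest substring with no repeats: "gedfa" with length 5

5


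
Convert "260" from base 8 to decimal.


Input: "260" in base 8
Positional expansion:
  Digit '2' (value 2) x 8^2 = 128
  Digit '6' (value 6) x 8^1 = 48
  Digit '0' (value 0) x 8^0 = 0
Sum = 176

176


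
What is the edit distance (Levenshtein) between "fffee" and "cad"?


Computing edit distance: "fffee" -> "cad"
DP table:
           c    a    d
      0    1    2    3
  f   1    1    2    3
  f   2    2    2    3
  f   3    3    3    3
  e   4    4    4    4
  e   5    5    5    5
Edit distance = dp[5][3] = 5

5


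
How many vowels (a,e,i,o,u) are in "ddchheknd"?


Input: ddchheknd
Checking each character:
  'd' at position 0: consonant
  'd' at position 1: consonant
  'c' at position 2: consonant
  'h' at position 3: consonant
  'h' at position 4: consonant
  'e' at position 5: vowel (running total: 1)
  'k' at position 6: consonant
  'n' at position 7: consonant
  'd' at position 8: consonant
Total vowels: 1

1


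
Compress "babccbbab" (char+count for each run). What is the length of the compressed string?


Input: babccbbab
Runs:
  'b' x 1 => "b1"
  'a' x 1 => "a1"
  'b' x 1 => "b1"
  'c' x 2 => "c2"
  'b' x 2 => "b2"
  'a' x 1 => "a1"
  'b' x 1 => "b1"
Compressed: "b1a1b1c2b2a1b1"
Compressed length: 14

14


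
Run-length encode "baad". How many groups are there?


Input: baad
Scanning for consecutive runs:
  Group 1: 'b' x 1 (positions 0-0)
  Group 2: 'a' x 2 (positions 1-2)
  Group 3: 'd' x 1 (positions 3-3)
Total groups: 3

3


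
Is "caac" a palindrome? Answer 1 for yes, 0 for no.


Input: caac
Reversed: caac
  Compare pos 0 ('c') with pos 3 ('c'): match
  Compare pos 1 ('a') with pos 2 ('a'): match
Result: palindrome

1


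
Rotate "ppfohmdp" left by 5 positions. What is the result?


Input: "ppfohmdp", rotate left by 5
First 5 characters: "ppfoh"
Remaining characters: "mdp"
Concatenate remaining + first: "mdp" + "ppfoh" = "mdpppfoh"

mdpppfoh


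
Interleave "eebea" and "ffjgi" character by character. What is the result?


Interleaving "eebea" and "ffjgi":
  Position 0: 'e' from first, 'f' from second => "ef"
  Position 1: 'e' from first, 'f' from second => "ef"
  Position 2: 'b' from first, 'j' from second => "bj"
  Position 3: 'e' from first, 'g' from second => "eg"
  Position 4: 'a' from first, 'i' from second => "ai"
Result: efefbjegai

efefbjegai


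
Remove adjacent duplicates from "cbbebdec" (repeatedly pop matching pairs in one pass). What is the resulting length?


Input: cbbebdec
Stack-based adjacent duplicate removal:
  Read 'c': push. Stack: c
  Read 'b': push. Stack: cb
  Read 'b': matches stack top 'b' => pop. Stack: c
  Read 'e': push. Stack: ce
  Read 'b': push. Stack: ceb
  Read 'd': push. Stack: cebd
  Read 'e': push. Stack: cebde
  Read 'c': push. Stack: cebdec
Final stack: "cebdec" (length 6)

6


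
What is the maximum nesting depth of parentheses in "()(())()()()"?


Input: "()(())()()()"
Tracking depth:
  Position 0 '(': depth becomes 1
  Position 1 ')': depth becomes 0
  Position 2 '(': depth becomes 1
  Position 3 '(': depth becomes 2
  Position 4 ')': depth becomes 1
  Position 5 ')': depth becomes 0
  Position 6 '(': depth becomes 1
  Position 7 ')': depth becomes 0
  Position 8 '(': depth becomes 1
  Position 9 ')': depth becomes 0
  Position 10 '(': depth becomes 1
  Position 11 ')': depth becomes 0
Maximum depth reached: 2

2


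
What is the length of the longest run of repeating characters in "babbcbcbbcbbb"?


Input: "babbcbcbbcbbb"
Scanning for longest run:
  Position 1 ('a'): new char, reset run to 1
  Position 2 ('b'): new char, reset run to 1
  Position 3 ('b'): continues run of 'b', length=2
  Position 4 ('c'): new char, reset run to 1
  Position 5 ('b'): new char, reset run to 1
  Position 6 ('c'): new char, reset run to 1
  Position 7 ('b'): new char, reset run to 1
  Position 8 ('b'): continues run of 'b', length=2
  Position 9 ('c'): new char, reset run to 1
  Position 10 ('b'): new char, reset run to 1
  Position 11 ('b'): continues run of 'b', length=2
  Position 12 ('b'): continues run of 'b', length=3
Longest run: 'b' with length 3

3


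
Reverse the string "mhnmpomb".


Input: mhnmpomb
Reading characters right to left:
  Position 7: 'b'
  Position 6: 'm'
  Position 5: 'o'
  Position 4: 'p'
  Position 3: 'm'
  Position 2: 'n'
  Position 1: 'h'
  Position 0: 'm'
Reversed: bmopmnhm

bmopmnhm


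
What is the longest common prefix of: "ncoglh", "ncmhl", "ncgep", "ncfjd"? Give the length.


Words: ncoglh, ncmhl, ncgep, ncfjd
  Position 0: all 'n' => match
  Position 1: all 'c' => match
  Position 2: ('o', 'm', 'g', 'f') => mismatch, stop
LCP = "nc" (length 2)

2


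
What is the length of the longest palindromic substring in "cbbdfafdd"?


Input: "cbbdfafdd"
Checking substrings for palindromes:
  [3:8] "dfafd" (len 5) => palindrome
  [4:7] "faf" (len 3) => palindrome
  [1:3] "bb" (len 2) => palindrome
  [7:9] "dd" (len 2) => palindrome
Longest palindromic substring: "dfafd" with length 5

5


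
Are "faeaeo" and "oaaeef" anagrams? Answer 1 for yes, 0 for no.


Strings: "faeaeo", "oaaeef"
Sorted first:  aaeefo
Sorted second: aaeefo
Sorted forms match => anagrams

1


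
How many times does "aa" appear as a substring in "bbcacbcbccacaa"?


Searching for "aa" in "bbcacbcbccacaa"
Scanning each position:
  Position 0: "bb" => no
  Position 1: "bc" => no
  Position 2: "ca" => no
  Position 3: "ac" => no
  Position 4: "cb" => no
  Position 5: "bc" => no
  Position 6: "cb" => no
  Position 7: "bc" => no
  Position 8: "cc" => no
  Position 9: "ca" => no
  Position 10: "ac" => no
  Position 11: "ca" => no
  Position 12: "aa" => MATCH
Total occurrences: 1

1


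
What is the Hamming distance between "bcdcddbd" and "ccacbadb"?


Comparing "bcdcddbd" and "ccacbadb" position by position:
  Position 0: 'b' vs 'c' => differ
  Position 1: 'c' vs 'c' => same
  Position 2: 'd' vs 'a' => differ
  Position 3: 'c' vs 'c' => same
  Position 4: 'd' vs 'b' => differ
  Position 5: 'd' vs 'a' => differ
  Position 6: 'b' vs 'd' => differ
  Position 7: 'd' vs 'b' => differ
Total differences (Hamming distance): 6

6


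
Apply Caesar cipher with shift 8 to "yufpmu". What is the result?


Caesar cipher: shift "yufpmu" by 8
  'y' (pos 24) + 8 = pos 6 = 'g'
  'u' (pos 20) + 8 = pos 2 = 'c'
  'f' (pos 5) + 8 = pos 13 = 'n'
  'p' (pos 15) + 8 = pos 23 = 'x'
  'm' (pos 12) + 8 = pos 20 = 'u'
  'u' (pos 20) + 8 = pos 2 = 'c'
Result: gcnxuc

gcnxuc


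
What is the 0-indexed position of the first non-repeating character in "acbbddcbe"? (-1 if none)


Input: acbbddcbe
Character frequencies:
  'a': 1
  'b': 3
  'c': 2
  'd': 2
  'e': 1
Scanning left to right for freq == 1:
  Position 0 ('a'): unique! => answer = 0

0


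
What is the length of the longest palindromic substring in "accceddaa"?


Input: "accceddaa"
Checking substrings for palindromes:
  [1:4] "ccc" (len 3) => palindrome
  [1:3] "cc" (len 2) => palindrome
  [2:4] "cc" (len 2) => palindrome
  [5:7] "dd" (len 2) => palindrome
  [7:9] "aa" (len 2) => palindrome
Longest palindromic substring: "ccc" with length 3

3


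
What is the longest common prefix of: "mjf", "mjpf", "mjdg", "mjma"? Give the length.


Words: mjf, mjpf, mjdg, mjma
  Position 0: all 'm' => match
  Position 1: all 'j' => match
  Position 2: ('f', 'p', 'd', 'm') => mismatch, stop
LCP = "mj" (length 2)

2


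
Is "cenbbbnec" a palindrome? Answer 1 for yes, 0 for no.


Input: cenbbbnec
Reversed: cenbbbnec
  Compare pos 0 ('c') with pos 8 ('c'): match
  Compare pos 1 ('e') with pos 7 ('e'): match
  Compare pos 2 ('n') with pos 6 ('n'): match
  Compare pos 3 ('b') with pos 5 ('b'): match
Result: palindrome

1


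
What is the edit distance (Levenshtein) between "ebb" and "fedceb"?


Computing edit distance: "ebb" -> "fedceb"
DP table:
           f    e    d    c    e    b
      0    1    2    3    4    5    6
  e   1    1    1    2    3    4    5
  b   2    2    2    2    3    4    4
  b   3    3    3    3    3    4    4
Edit distance = dp[3][6] = 4

4


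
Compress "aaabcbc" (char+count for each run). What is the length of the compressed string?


Input: aaabcbc
Runs:
  'a' x 3 => "a3"
  'b' x 1 => "b1"
  'c' x 1 => "c1"
  'b' x 1 => "b1"
  'c' x 1 => "c1"
Compressed: "a3b1c1b1c1"
Compressed length: 10

10


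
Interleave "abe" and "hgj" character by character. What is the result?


Interleaving "abe" and "hgj":
  Position 0: 'a' from first, 'h' from second => "ah"
  Position 1: 'b' from first, 'g' from second => "bg"
  Position 2: 'e' from first, 'j' from second => "ej"
Result: ahbgej

ahbgej


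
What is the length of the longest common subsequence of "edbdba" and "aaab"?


LCS of "edbdba" and "aaab"
DP table:
           a    a    a    b
      0    0    0    0    0
  e   0    0    0    0    0
  d   0    0    0    0    0
  b   0    0    0    0    1
  d   0    0    0    0    1
  b   0    0    0    0    1
  a   0    1    1    1    1
LCS length = dp[6][4] = 1

1


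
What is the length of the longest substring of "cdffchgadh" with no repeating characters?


Input: "cdffchgadh"
Sliding window (track last position of each char):
  Position 0 ('c'): window [0,0] length 1 -- new best
  Position 1 ('d'): window [0,1] length 2 -- new best
  Position 2 ('f'): window [0,2] length 3 -- new best
  Position 3 ('f'): repeat (last at 2), move window start to 3
  Position 3 ('f'): window [3,3] length 1
  Position 4 ('c'): window [3,4] length 2
  Position 5 ('h'): window [3,5] length 3
  Position 6 ('g'): window [3,6] length 4 -- new best
  Position 7 ('a'): window [3,7] length 5 -- new best
  Position 8 ('d'): window [3,8] length 6 -- new best
  Position 9 ('h'): repeat (last at 5), move window start to 6
  Position 9 ('h'): window [6,9] length 4
Longest substring with no repeats: "fchgad" with length 6

6


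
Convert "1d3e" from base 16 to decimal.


Input: "1d3e" in base 16
Positional expansion:
  Digit '1' (value 1) x 16^3 = 4096
  Digit 'd' (value 13) x 16^2 = 3328
  Digit '3' (value 3) x 16^1 = 48
  Digit 'e' (value 14) x 16^0 = 14
Sum = 7486

7486


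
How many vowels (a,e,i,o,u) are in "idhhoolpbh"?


Input: idhhoolpbh
Checking each character:
  'i' at position 0: vowel (running total: 1)
  'd' at position 1: consonant
  'h' at position 2: consonant
  'h' at position 3: consonant
  'o' at position 4: vowel (running total: 2)
  'o' at position 5: vowel (running total: 3)
  'l' at position 6: consonant
  'p' at position 7: consonant
  'b' at position 8: consonant
  'h' at position 9: consonant
Total vowels: 3

3


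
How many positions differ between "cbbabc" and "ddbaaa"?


Comparing "cbbabc" and "ddbaaa" position by position:
  Position 0: 'c' vs 'd' => DIFFER
  Position 1: 'b' vs 'd' => DIFFER
  Position 2: 'b' vs 'b' => same
  Position 3: 'a' vs 'a' => same
  Position 4: 'b' vs 'a' => DIFFER
  Position 5: 'c' vs 'a' => DIFFER
Positions that differ: 4

4


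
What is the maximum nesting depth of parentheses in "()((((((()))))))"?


Input: "()((((((()))))))"
Tracking depth:
  Position 0 '(': depth becomes 1
  Position 1 ')': depth becomes 0
  Position 2 '(': depth becomes 1
  Position 3 '(': depth becomes 2
  Position 4 '(': depth becomes 3
  Position 5 '(': depth becomes 4
  Position 6 '(': depth becomes 5
  Position 7 '(': depth becomes 6
  Position 8 '(': depth becomes 7
  Position 9 ')': depth becomes 6
  Position 10 ')': depth becomes 5
  Position 11 ')': depth becomes 4
  Position 12 ')': depth becomes 3
  Position 13 ')': depth becomes 2
  Position 14 ')': depth becomes 1
  Position 15 ')': depth becomes 0
Maximum depth reached: 7

7


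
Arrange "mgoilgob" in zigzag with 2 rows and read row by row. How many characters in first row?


Zigzag "mgoilgob" into 2 rows:
Placing characters:
  'm' => row 0
  'g' => row 1
  'o' => row 0
  'i' => row 1
  'l' => row 0
  'g' => row 1
  'o' => row 0
  'b' => row 1
Rows:
  Row 0: "molo"
  Row 1: "gigb"
First row length: 4

4


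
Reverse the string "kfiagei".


Input: kfiagei
Reading characters right to left:
  Position 6: 'i'
  Position 5: 'e'
  Position 4: 'g'
  Position 3: 'a'
  Position 2: 'i'
  Position 1: 'f'
  Position 0: 'k'
Reversed: iegaifk

iegaifk


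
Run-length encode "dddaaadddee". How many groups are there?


Input: dddaaadddee
Scanning for consecutive runs:
  Group 1: 'd' x 3 (positions 0-2)
  Group 2: 'a' x 3 (positions 3-5)
  Group 3: 'd' x 3 (positions 6-8)
  Group 4: 'e' x 2 (positions 9-10)
Total groups: 4

4
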